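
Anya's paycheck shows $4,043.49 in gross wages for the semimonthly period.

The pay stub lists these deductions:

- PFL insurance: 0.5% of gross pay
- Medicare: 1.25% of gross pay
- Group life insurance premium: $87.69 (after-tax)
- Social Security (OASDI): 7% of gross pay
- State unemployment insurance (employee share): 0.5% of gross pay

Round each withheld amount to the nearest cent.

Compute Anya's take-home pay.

$3,581.78

Medicare: $4,043.49 × 0.0125 = $50.54
PFL insurance: $4,043.49 × 0.005 = $20.22
Social Security (OASDI): $4,043.49 × 0.07 = $283.04
State unemployment insurance (employee share): $4,043.49 × 0.005 = $20.22
Group life insurance premium: $87.69
Total deductions = $50.54 + $20.22 + $283.04 + $20.22 + $87.69 = $461.71
Net pay = $4,043.49 − $461.71 = $3,581.78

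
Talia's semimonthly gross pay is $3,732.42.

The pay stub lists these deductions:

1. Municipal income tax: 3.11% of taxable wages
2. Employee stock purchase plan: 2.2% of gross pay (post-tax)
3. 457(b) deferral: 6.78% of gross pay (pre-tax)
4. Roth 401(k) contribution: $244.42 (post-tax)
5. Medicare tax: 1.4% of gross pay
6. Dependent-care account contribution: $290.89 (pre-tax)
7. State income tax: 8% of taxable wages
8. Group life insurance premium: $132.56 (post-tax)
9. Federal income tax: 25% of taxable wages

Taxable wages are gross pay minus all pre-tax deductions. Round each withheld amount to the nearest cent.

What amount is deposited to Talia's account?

457(b) deferral: $3,732.42 × 0.0678 = $253.06
Dependent-care account contribution: $290.89
Pre-tax total = $253.06 + $290.89 = $543.95
Taxable wages = $3,732.42 − $543.95 = $3,188.47
State income tax: $3,188.47 × 0.08 = $255.08
Federal income tax: $3,188.47 × 0.25 = $797.12
Municipal income tax: $3,188.47 × 0.0311 = $99.16
Medicare tax: $3,732.42 × 0.014 = $52.25
Employee stock purchase plan: $3,732.42 × 0.022 = $82.11
Group life insurance premium: $132.56
Roth 401(k) contribution: $244.42
Total deductions = $253.06 + $290.89 + $255.08 + $797.12 + $99.16 + $52.25 + $82.11 + $132.56 + $244.42 = $2,206.65
Net pay = $3,732.42 − $2,206.65 = $1,525.77

$1,525.77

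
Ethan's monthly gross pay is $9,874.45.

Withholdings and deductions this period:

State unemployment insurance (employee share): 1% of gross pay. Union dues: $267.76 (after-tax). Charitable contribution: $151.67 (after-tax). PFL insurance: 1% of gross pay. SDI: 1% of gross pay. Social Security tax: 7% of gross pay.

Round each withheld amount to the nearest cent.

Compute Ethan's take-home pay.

$8,467.59

SDI: $9,874.45 × 0.01 = $98.74
Social Security tax: $9,874.45 × 0.07 = $691.21
State unemployment insurance (employee share): $9,874.45 × 0.01 = $98.74
PFL insurance: $9,874.45 × 0.01 = $98.74
Union dues: $267.76
Charitable contribution: $151.67
Total deductions = $98.74 + $691.21 + $98.74 + $98.74 + $267.76 + $151.67 = $1,406.86
Net pay = $9,874.45 − $1,406.86 = $8,467.59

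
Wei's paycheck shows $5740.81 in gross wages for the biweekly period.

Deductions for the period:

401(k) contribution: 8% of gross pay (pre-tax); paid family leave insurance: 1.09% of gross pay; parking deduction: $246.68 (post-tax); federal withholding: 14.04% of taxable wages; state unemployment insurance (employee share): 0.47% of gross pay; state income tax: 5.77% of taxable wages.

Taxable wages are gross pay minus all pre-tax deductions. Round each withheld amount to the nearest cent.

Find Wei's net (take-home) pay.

$3899.04

401(k) contribution: $5740.81 × 0.08 = $459.26
Taxable wages = $5740.81 − $459.26 = $5281.55
State income tax: $5281.55 × 0.0577 = $304.75
Federal withholding: $5281.55 × 0.1404 = $741.53
Paid family leave insurance: $5740.81 × 0.0109 = $62.57
State unemployment insurance (employee share): $5740.81 × 0.0047 = $26.98
Parking deduction: $246.68
Total deductions = $459.26 + $304.75 + $741.53 + $62.57 + $26.98 + $246.68 = $1841.77
Net pay = $5740.81 − $1841.77 = $3899.04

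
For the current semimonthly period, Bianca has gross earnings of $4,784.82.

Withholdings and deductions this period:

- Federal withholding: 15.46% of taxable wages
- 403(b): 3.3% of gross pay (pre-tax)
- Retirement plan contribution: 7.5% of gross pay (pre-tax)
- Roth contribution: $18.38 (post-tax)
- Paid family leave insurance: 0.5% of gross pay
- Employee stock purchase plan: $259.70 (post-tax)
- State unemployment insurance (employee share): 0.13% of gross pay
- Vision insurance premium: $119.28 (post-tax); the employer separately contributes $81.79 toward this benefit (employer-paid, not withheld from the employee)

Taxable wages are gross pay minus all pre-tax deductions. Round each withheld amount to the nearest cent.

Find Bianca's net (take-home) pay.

$3,180.72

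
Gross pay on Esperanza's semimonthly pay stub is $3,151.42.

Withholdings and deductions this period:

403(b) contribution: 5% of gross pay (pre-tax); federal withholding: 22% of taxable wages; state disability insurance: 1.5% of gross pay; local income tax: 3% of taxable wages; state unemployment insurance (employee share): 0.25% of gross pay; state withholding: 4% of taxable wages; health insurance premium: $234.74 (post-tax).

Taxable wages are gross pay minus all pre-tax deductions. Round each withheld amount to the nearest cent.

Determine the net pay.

403(b) contribution: $3,151.42 × 0.05 = $157.57
Taxable wages = $3,151.42 − $157.57 = $2,993.85
Federal withholding: $2,993.85 × 0.22 = $658.65
Local income tax: $2,993.85 × 0.03 = $89.82
State withholding: $2,993.85 × 0.04 = $119.75
State disability insurance: $3,151.42 × 0.015 = $47.27
State unemployment insurance (employee share): $3,151.42 × 0.0025 = $7.88
Health insurance premium: $234.74
Total deductions = $157.57 + $658.65 + $89.82 + $119.75 + $47.27 + $7.88 + $234.74 = $1,315.68
Net pay = $3,151.42 − $1,315.68 = $1,835.74

$1,835.74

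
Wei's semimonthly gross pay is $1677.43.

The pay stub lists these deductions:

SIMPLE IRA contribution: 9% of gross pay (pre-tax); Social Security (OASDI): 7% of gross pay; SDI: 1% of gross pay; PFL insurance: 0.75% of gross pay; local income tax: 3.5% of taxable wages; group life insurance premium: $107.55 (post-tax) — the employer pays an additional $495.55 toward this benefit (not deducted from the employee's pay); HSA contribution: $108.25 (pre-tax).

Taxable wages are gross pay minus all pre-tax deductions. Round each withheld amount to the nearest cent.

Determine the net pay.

$1114.25

HSA contribution: $108.25
SIMPLE IRA contribution: $1677.43 × 0.09 = $150.97
Pre-tax total = $108.25 + $150.97 = $259.22
Taxable wages = $1677.43 − $259.22 = $1418.21
Local income tax: $1418.21 × 0.035 = $49.64
PFL insurance: $1677.43 × 0.0075 = $12.58
Social Security (OASDI): $1677.43 × 0.07 = $117.42
SDI: $1677.43 × 0.01 = $16.77
Group life insurance premium: $107.55
(Employer's $495.55 toward group life insurance premium is not withheld from the employee.)
Total deductions = $108.25 + $150.97 + $49.64 + $12.58 + $117.42 + $16.77 + $107.55 = $563.18
Net pay = $1677.43 − $563.18 = $1114.25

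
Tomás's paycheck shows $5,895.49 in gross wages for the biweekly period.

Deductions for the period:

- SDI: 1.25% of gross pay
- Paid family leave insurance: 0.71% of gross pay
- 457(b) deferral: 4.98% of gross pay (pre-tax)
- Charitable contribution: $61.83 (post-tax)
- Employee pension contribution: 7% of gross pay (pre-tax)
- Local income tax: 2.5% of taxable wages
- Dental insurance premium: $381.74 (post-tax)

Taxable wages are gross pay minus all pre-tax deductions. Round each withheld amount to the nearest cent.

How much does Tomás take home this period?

$4,500.36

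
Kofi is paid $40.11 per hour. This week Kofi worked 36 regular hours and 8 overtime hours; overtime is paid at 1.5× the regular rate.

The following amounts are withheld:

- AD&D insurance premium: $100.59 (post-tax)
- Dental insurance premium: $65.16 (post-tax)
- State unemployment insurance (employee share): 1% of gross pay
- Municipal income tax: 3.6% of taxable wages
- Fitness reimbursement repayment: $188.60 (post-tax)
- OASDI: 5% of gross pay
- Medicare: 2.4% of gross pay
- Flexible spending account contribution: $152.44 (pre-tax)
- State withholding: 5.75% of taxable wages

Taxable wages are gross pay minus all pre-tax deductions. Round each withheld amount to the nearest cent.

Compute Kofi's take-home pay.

Regular pay: 36 × $40.11 = $1,443.96
Overtime pay: 8 × $40.11 × 1.5 = $481.32
Gross pay = $1,443.96 + $481.32 = $1,925.28
Flexible spending account contribution: $152.44
Taxable wages = $1,925.28 − $152.44 = $1,772.84
Municipal income tax: $1,772.84 × 0.036 = $63.82
State withholding: $1,772.84 × 0.0575 = $101.94
Medicare: $1,925.28 × 0.024 = $46.21
State unemployment insurance (employee share): $1,925.28 × 0.01 = $19.25
OASDI: $1,925.28 × 0.05 = $96.26
Dental insurance premium: $65.16
Fitness reimbursement repayment: $188.60
AD&D insurance premium: $100.59
Total deductions = $152.44 + $63.82 + $101.94 + $46.21 + $19.25 + $96.26 + $65.16 + $188.60 + $100.59 = $834.27
Net pay = $1,925.28 − $834.27 = $1,091.01

$1,091.01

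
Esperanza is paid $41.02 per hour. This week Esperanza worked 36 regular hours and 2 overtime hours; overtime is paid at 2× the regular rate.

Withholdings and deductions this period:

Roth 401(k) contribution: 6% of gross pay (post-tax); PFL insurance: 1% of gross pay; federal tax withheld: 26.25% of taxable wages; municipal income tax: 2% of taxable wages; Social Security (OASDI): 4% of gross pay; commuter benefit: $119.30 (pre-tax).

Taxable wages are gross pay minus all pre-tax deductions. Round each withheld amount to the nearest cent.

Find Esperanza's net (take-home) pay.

Regular pay: 36 × $41.02 = $1,476.72
Overtime pay: 2 × $41.02 × 2 = $164.08
Gross pay = $1,476.72 + $164.08 = $1,640.80
Commuter benefit: $119.30
Taxable wages = $1,640.80 − $119.30 = $1,521.50
Federal tax withheld: $1,521.50 × 0.2625 = $399.39
Municipal income tax: $1,521.50 × 0.02 = $30.43
Social Security (OASDI): $1,640.80 × 0.04 = $65.63
PFL insurance: $1,640.80 × 0.01 = $16.41
Roth 401(k) contribution: $1,640.80 × 0.06 = $98.45
Total deductions = $119.30 + $399.39 + $30.43 + $65.63 + $16.41 + $98.45 = $729.61
Net pay = $1,640.80 − $729.61 = $911.19

$911.19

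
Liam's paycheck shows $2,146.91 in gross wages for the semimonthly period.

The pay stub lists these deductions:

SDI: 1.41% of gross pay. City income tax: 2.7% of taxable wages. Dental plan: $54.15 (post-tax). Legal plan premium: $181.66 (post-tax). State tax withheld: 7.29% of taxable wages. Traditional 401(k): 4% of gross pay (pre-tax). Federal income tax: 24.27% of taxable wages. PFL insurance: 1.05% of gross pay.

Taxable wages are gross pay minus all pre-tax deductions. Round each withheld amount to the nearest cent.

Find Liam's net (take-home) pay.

Traditional 401(k): $2,146.91 × 0.04 = $85.88
Taxable wages = $2,146.91 − $85.88 = $2,061.03
State tax withheld: $2,061.03 × 0.0729 = $150.25
City income tax: $2,061.03 × 0.027 = $55.65
Federal income tax: $2,061.03 × 0.2427 = $500.21
PFL insurance: $2,146.91 × 0.0105 = $22.54
SDI: $2,146.91 × 0.0141 = $30.27
Dental plan: $54.15
Legal plan premium: $181.66
Total deductions = $85.88 + $150.25 + $55.65 + $500.21 + $22.54 + $30.27 + $54.15 + $181.66 = $1,080.61
Net pay = $2,146.91 − $1,080.61 = $1,066.30

$1,066.30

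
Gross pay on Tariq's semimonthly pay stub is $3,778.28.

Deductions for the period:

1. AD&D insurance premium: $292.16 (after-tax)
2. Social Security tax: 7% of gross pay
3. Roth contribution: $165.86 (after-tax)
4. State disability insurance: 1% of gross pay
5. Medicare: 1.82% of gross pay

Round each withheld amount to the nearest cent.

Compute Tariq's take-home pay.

Social Security tax: $3,778.28 × 0.07 = $264.48
State disability insurance: $3,778.28 × 0.01 = $37.78
Medicare: $3,778.28 × 0.0182 = $68.76
AD&D insurance premium: $292.16
Roth contribution: $165.86
Total deductions = $264.48 + $37.78 + $68.76 + $292.16 + $165.86 = $829.04
Net pay = $3,778.28 − $829.04 = $2,949.24

$2,949.24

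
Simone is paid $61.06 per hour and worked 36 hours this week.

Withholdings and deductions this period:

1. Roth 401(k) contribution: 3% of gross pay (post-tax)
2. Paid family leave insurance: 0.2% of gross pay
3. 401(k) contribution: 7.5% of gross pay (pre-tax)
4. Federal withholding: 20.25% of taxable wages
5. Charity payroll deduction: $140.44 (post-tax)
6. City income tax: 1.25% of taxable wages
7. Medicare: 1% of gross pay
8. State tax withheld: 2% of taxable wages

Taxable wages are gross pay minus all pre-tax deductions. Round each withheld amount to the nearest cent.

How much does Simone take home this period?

Gross pay: 36 × $61.06 = $2,198.16
401(k) contribution: $2,198.16 × 0.075 = $164.86
Taxable wages = $2,198.16 − $164.86 = $2,033.30
City income tax: $2,033.30 × 0.0125 = $25.42
State tax withheld: $2,033.30 × 0.02 = $40.67
Federal withholding: $2,033.30 × 0.2025 = $411.74
Medicare: $2,198.16 × 0.01 = $21.98
Paid family leave insurance: $2,198.16 × 0.002 = $4.40
Charity payroll deduction: $140.44
Roth 401(k) contribution: $2,198.16 × 0.03 = $65.94
Total deductions = $164.86 + $25.42 + $40.67 + $411.74 + $21.98 + $4.40 + $140.44 + $65.94 = $875.45
Net pay = $2,198.16 − $875.45 = $1,322.71

$1,322.71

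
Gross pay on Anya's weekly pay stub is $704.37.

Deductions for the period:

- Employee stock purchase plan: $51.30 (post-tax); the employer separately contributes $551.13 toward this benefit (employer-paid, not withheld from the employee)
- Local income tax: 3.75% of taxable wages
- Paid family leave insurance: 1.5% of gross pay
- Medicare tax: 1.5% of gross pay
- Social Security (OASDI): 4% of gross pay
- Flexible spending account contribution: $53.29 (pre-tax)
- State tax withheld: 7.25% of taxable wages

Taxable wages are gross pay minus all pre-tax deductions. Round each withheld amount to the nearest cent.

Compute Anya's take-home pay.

Flexible spending account contribution: $53.29
Taxable wages = $704.37 − $53.29 = $651.08
State tax withheld: $651.08 × 0.0725 = $47.20
Local income tax: $651.08 × 0.0375 = $24.42
Social Security (OASDI): $704.37 × 0.04 = $28.17
Medicare tax: $704.37 × 0.015 = $10.57
Paid family leave insurance: $704.37 × 0.015 = $10.57
Employee stock purchase plan: $51.30
(Employer's $551.13 toward employee stock purchase plan is not withheld from the employee.)
Total deductions = $53.29 + $47.20 + $24.42 + $28.17 + $10.57 + $10.57 + $51.30 = $225.52
Net pay = $704.37 − $225.52 = $478.85

$478.85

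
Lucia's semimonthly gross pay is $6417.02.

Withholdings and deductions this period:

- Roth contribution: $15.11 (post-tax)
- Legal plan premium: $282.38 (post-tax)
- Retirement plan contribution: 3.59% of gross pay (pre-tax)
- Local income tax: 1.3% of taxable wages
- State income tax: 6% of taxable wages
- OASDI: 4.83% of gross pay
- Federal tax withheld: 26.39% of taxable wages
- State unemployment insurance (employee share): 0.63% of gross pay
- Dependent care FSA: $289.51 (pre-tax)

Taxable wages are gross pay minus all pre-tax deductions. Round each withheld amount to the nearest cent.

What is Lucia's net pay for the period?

Dependent care FSA: $289.51
Retirement plan contribution: $6417.02 × 0.0359 = $230.37
Pre-tax total = $289.51 + $230.37 = $519.88
Taxable wages = $6417.02 − $519.88 = $5897.14
Local income tax: $5897.14 × 0.013 = $76.66
State income tax: $5897.14 × 0.06 = $353.83
Federal tax withheld: $5897.14 × 0.2639 = $1556.26
State unemployment insurance (employee share): $6417.02 × 0.0063 = $40.43
OASDI: $6417.02 × 0.0483 = $309.94
Roth contribution: $15.11
Legal plan premium: $282.38
Total deductions = $289.51 + $230.37 + $76.66 + $353.83 + $1556.26 + $40.43 + $309.94 + $15.11 + $282.38 = $3154.49
Net pay = $6417.02 − $3154.49 = $3262.53

$3262.53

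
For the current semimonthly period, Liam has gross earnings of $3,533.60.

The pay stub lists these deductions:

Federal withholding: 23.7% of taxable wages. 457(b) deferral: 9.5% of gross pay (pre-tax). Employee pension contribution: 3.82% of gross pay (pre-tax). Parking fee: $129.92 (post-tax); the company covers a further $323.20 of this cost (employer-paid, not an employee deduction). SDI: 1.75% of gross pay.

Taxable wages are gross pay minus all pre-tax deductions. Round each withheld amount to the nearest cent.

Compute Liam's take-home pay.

$2,145.26

457(b) deferral: $3,533.60 × 0.095 = $335.69
Employee pension contribution: $3,533.60 × 0.0382 = $134.98
Pre-tax total = $335.69 + $134.98 = $470.67
Taxable wages = $3,533.60 − $470.67 = $3,062.93
Federal withholding: $3,062.93 × 0.237 = $725.91
SDI: $3,533.60 × 0.0175 = $61.84
Parking fee: $129.92
(Employer's $323.20 toward parking fee is not withheld from the employee.)
Total deductions = $335.69 + $134.98 + $725.91 + $61.84 + $129.92 = $1,388.34
Net pay = $3,533.60 − $1,388.34 = $2,145.26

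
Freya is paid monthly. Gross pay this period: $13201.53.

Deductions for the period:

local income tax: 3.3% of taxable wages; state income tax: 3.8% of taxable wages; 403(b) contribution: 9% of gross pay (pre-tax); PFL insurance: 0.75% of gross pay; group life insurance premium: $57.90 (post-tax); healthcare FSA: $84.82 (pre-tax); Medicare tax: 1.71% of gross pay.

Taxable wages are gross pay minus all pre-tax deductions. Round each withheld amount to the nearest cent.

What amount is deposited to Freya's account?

$10698.98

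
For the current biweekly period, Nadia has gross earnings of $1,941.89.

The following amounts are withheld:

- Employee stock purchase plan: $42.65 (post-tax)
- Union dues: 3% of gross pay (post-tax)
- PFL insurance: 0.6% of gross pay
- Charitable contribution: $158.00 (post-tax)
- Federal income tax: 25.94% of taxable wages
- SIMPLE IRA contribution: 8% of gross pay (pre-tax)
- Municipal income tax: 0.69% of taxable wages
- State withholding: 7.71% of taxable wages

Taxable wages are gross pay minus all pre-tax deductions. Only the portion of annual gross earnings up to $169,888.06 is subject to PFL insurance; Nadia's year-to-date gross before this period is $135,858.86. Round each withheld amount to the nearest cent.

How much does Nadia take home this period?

SIMPLE IRA contribution: $1,941.89 × 0.08 = $155.35
Taxable wages = $1,941.89 − $155.35 = $1,786.54
Federal income tax: $1,786.54 × 0.2594 = $463.43
Municipal income tax: $1,786.54 × 0.0069 = $12.33
State withholding: $1,786.54 × 0.0771 = $137.74
PFL insurance: cap not yet reached, full $1,941.89 is subject → $1,941.89 × 0.006 = $11.65
Employee stock purchase plan: $42.65
Charitable contribution: $158.00
Union dues: $1,941.89 × 0.03 = $58.26
Total deductions = $155.35 + $463.43 + $12.33 + $137.74 + $11.65 + $42.65 + $158.00 + $58.26 = $1,039.41
Net pay = $1,941.89 − $1,039.41 = $902.48

$902.48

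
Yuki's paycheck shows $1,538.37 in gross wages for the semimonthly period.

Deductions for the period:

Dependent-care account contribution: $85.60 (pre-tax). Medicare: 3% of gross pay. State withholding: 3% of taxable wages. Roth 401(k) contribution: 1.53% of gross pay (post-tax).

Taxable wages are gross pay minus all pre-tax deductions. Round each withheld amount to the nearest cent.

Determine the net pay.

$1,339.50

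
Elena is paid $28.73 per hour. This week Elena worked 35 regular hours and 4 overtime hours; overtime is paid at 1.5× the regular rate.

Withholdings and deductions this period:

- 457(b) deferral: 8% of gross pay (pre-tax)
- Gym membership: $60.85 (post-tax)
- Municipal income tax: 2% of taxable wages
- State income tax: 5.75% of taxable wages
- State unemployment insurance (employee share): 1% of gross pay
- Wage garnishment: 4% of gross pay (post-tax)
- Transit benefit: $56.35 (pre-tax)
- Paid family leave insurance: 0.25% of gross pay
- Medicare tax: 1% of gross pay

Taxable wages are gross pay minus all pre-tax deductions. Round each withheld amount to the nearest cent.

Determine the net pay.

Regular pay: 35 × $28.73 = $1,005.55
Overtime pay: 4 × $28.73 × 1.5 = $172.38
Gross pay = $1,005.55 + $172.38 = $1,177.93
457(b) deferral: $1,177.93 × 0.08 = $94.23
Transit benefit: $56.35
Pre-tax total = $94.23 + $56.35 = $150.58
Taxable wages = $1,177.93 − $150.58 = $1,027.35
Municipal income tax: $1,027.35 × 0.02 = $20.55
State income tax: $1,027.35 × 0.0575 = $59.07
Medicare tax: $1,177.93 × 0.01 = $11.78
State unemployment insurance (employee share): $1,177.93 × 0.01 = $11.78
Paid family leave insurance: $1,177.93 × 0.0025 = $2.94
Wage garnishment: $1,177.93 × 0.04 = $47.12
Gym membership: $60.85
Total deductions = $94.23 + $56.35 + $20.55 + $59.07 + $11.78 + $11.78 + $2.94 + $47.12 + $60.85 = $364.67
Net pay = $1,177.93 − $364.67 = $813.26

$813.26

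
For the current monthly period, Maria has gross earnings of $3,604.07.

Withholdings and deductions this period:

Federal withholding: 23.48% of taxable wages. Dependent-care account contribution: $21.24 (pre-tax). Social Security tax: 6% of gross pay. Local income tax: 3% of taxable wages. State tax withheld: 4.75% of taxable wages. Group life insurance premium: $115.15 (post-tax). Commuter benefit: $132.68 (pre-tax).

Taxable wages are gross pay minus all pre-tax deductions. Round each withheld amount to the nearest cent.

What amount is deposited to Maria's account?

Dependent-care account contribution: $21.24
Commuter benefit: $132.68
Pre-tax total = $21.24 + $132.68 = $153.92
Taxable wages = $3,604.07 − $153.92 = $3,450.15
Federal withholding: $3,450.15 × 0.2348 = $810.10
Local income tax: $3,450.15 × 0.03 = $103.50
State tax withheld: $3,450.15 × 0.0475 = $163.88
Social Security tax: $3,604.07 × 0.06 = $216.24
Group life insurance premium: $115.15
Total deductions = $21.24 + $132.68 + $810.10 + $103.50 + $163.88 + $216.24 + $115.15 = $1,562.79
Net pay = $3,604.07 − $1,562.79 = $2,041.28

$2,041.28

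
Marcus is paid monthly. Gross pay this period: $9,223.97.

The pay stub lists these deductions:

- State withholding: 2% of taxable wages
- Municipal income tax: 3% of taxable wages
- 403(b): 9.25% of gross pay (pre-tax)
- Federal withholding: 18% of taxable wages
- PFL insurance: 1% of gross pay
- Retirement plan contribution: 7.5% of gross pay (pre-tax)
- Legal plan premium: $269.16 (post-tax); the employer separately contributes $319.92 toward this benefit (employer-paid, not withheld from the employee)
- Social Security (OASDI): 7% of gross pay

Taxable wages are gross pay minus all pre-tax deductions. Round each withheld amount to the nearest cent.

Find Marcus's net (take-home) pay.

Retirement plan contribution: $9,223.97 × 0.075 = $691.80
403(b): $9,223.97 × 0.0925 = $853.22
Pre-tax total = $691.80 + $853.22 = $1,545.02
Taxable wages = $9,223.97 − $1,545.02 = $7,678.95
State withholding: $7,678.95 × 0.02 = $153.58
Municipal income tax: $7,678.95 × 0.03 = $230.37
Federal withholding: $7,678.95 × 0.18 = $1,382.21
Social Security (OASDI): $9,223.97 × 0.07 = $645.68
PFL insurance: $9,223.97 × 0.01 = $92.24
Legal plan premium: $269.16
(Employer's $319.92 toward legal plan premium is not withheld from the employee.)
Total deductions = $691.80 + $853.22 + $153.58 + $230.37 + $1,382.21 + $645.68 + $92.24 + $269.16 = $4,318.26
Net pay = $9,223.97 − $4,318.26 = $4,905.71

$4,905.71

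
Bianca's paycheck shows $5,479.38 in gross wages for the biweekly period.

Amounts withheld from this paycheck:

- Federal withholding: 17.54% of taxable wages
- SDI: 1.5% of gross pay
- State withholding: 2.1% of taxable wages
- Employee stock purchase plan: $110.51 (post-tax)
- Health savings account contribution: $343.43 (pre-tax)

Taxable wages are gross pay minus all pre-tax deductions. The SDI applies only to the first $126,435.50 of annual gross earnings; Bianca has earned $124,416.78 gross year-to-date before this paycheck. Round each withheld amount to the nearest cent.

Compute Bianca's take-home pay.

$3,986.46

Health savings account contribution: $343.43
Taxable wages = $5,479.38 − $343.43 = $5,135.95
State withholding: $5,135.95 × 0.021 = $107.85
Federal withholding: $5,135.95 × 0.1754 = $900.85
SDI: only $126,435.50 − $124,416.78 = $2,018.72 of this check is subject → $2,018.72 × 0.015 = $30.28
Employee stock purchase plan: $110.51
Total deductions = $343.43 + $107.85 + $900.85 + $30.28 + $110.51 = $1,492.92
Net pay = $5,479.38 − $1,492.92 = $3,986.46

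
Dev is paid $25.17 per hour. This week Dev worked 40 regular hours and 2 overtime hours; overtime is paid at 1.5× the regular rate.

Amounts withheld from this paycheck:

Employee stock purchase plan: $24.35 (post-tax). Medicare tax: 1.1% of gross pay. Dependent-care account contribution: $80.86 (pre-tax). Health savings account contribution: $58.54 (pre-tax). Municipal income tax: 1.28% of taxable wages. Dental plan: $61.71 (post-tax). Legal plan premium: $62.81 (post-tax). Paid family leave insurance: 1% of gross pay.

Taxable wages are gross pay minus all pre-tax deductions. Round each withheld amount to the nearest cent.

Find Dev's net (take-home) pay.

Regular pay: 40 × $25.17 = $1006.80
Overtime pay: 2 × $25.17 × 1.5 = $75.51
Gross pay = $1006.80 + $75.51 = $1082.31
Health savings account contribution: $58.54
Dependent-care account contribution: $80.86
Pre-tax total = $58.54 + $80.86 = $139.40
Taxable wages = $1082.31 − $139.40 = $942.91
Municipal income tax: $942.91 × 0.0128 = $12.07
Medicare tax: $1082.31 × 0.011 = $11.91
Paid family leave insurance: $1082.31 × 0.01 = $10.82
Legal plan premium: $62.81
Dental plan: $61.71
Employee stock purchase plan: $24.35
Total deductions = $58.54 + $80.86 + $12.07 + $11.91 + $10.82 + $62.81 + $61.71 + $24.35 = $323.07
Net pay = $1082.31 − $323.07 = $759.24

$759.24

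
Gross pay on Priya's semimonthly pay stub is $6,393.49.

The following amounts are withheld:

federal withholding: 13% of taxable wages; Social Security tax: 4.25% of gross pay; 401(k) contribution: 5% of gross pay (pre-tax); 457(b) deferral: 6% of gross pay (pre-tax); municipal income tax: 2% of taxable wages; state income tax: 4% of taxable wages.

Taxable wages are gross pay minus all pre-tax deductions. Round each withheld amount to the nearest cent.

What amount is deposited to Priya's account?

$4,337.35

401(k) contribution: $6,393.49 × 0.05 = $319.67
457(b) deferral: $6,393.49 × 0.06 = $383.61
Pre-tax total = $319.67 + $383.61 = $703.28
Taxable wages = $6,393.49 − $703.28 = $5,690.21
Municipal income tax: $5,690.21 × 0.02 = $113.80
State income tax: $5,690.21 × 0.04 = $227.61
Federal withholding: $5,690.21 × 0.13 = $739.73
Social Security tax: $6,393.49 × 0.0425 = $271.72
Total deductions = $319.67 + $383.61 + $113.80 + $227.61 + $739.73 + $271.72 = $2,056.14
Net pay = $6,393.49 − $2,056.14 = $4,337.35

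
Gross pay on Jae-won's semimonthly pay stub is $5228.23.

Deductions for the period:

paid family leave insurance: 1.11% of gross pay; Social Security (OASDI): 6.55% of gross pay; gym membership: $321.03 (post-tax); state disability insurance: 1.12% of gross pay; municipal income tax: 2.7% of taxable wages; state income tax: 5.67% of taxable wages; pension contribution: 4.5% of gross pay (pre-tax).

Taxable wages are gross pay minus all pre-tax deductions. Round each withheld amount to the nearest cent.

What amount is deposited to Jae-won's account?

Pension contribution: $5228.23 × 0.045 = $235.27
Taxable wages = $5228.23 − $235.27 = $4992.96
Municipal income tax: $4992.96 × 0.027 = $134.81
State income tax: $4992.96 × 0.0567 = $283.10
Social Security (OASDI): $5228.23 × 0.0655 = $342.45
State disability insurance: $5228.23 × 0.0112 = $58.56
Paid family leave insurance: $5228.23 × 0.0111 = $58.03
Gym membership: $321.03
Total deductions = $235.27 + $134.81 + $283.10 + $342.45 + $58.56 + $58.03 + $321.03 = $1433.25
Net pay = $5228.23 − $1433.25 = $3794.98

$3794.98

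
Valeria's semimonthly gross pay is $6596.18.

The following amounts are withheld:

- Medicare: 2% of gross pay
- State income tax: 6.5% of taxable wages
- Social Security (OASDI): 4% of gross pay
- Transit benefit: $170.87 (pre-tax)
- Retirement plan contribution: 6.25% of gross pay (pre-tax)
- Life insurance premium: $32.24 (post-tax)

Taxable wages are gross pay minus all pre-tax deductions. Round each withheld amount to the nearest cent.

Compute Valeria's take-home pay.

$5194.19

Transit benefit: $170.87
Retirement plan contribution: $6596.18 × 0.0625 = $412.26
Pre-tax total = $170.87 + $412.26 = $583.13
Taxable wages = $6596.18 − $583.13 = $6013.05
State income tax: $6013.05 × 0.065 = $390.85
Social Security (OASDI): $6596.18 × 0.04 = $263.85
Medicare: $6596.18 × 0.02 = $131.92
Life insurance premium: $32.24
Total deductions = $170.87 + $412.26 + $390.85 + $263.85 + $131.92 + $32.24 = $1401.99
Net pay = $6596.18 − $1401.99 = $5194.19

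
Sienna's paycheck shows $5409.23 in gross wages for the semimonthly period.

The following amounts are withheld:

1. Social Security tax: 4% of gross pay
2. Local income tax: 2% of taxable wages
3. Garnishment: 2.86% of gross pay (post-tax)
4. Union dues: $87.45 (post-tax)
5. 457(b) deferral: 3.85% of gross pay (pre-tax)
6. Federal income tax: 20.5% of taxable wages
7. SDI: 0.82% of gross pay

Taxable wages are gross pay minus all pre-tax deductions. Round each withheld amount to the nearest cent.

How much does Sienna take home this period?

457(b) deferral: $5409.23 × 0.0385 = $208.26
Taxable wages = $5409.23 − $208.26 = $5200.97
Local income tax: $5200.97 × 0.02 = $104.02
Federal income tax: $5200.97 × 0.205 = $1066.20
SDI: $5409.23 × 0.0082 = $44.36
Social Security tax: $5409.23 × 0.04 = $216.37
Union dues: $87.45
Garnishment: $5409.23 × 0.0286 = $154.70
Total deductions = $208.26 + $104.02 + $1066.20 + $44.36 + $216.37 + $87.45 + $154.70 = $1881.36
Net pay = $5409.23 − $1881.36 = $3527.87

$3527.87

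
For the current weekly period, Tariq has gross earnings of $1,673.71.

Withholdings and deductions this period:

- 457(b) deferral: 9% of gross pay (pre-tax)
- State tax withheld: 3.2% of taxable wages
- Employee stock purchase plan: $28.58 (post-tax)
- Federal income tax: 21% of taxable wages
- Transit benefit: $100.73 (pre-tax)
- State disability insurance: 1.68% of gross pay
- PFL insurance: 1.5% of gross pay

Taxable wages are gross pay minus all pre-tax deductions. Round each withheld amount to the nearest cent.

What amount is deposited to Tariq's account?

Transit benefit: $100.73
457(b) deferral: $1,673.71 × 0.09 = $150.63
Pre-tax total = $100.73 + $150.63 = $251.36
Taxable wages = $1,673.71 − $251.36 = $1,422.35
State tax withheld: $1,422.35 × 0.032 = $45.52
Federal income tax: $1,422.35 × 0.21 = $298.69
State disability insurance: $1,673.71 × 0.0168 = $28.12
PFL insurance: $1,673.71 × 0.015 = $25.11
Employee stock purchase plan: $28.58
Total deductions = $100.73 + $150.63 + $45.52 + $298.69 + $28.12 + $25.11 + $28.58 = $677.38
Net pay = $1,673.71 − $677.38 = $996.33

$996.33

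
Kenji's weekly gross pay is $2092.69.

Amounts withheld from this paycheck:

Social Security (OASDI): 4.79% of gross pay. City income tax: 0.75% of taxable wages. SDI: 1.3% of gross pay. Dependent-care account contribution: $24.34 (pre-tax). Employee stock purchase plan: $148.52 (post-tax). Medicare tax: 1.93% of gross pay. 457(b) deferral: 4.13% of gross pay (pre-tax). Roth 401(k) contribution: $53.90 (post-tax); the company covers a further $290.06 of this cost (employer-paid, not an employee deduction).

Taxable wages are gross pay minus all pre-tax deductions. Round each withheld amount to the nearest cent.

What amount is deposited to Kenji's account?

$1596.81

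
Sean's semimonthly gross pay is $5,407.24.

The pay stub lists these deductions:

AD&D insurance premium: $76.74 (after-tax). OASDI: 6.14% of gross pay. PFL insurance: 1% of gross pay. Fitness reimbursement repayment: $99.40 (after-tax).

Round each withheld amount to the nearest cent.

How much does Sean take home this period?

$4,845.03

OASDI: $5,407.24 × 0.0614 = $332.00
PFL insurance: $5,407.24 × 0.01 = $54.07
Fitness reimbursement repayment: $99.40
AD&D insurance premium: $76.74
Total deductions = $332.00 + $54.07 + $99.40 + $76.74 = $562.21
Net pay = $5,407.24 − $562.21 = $4,845.03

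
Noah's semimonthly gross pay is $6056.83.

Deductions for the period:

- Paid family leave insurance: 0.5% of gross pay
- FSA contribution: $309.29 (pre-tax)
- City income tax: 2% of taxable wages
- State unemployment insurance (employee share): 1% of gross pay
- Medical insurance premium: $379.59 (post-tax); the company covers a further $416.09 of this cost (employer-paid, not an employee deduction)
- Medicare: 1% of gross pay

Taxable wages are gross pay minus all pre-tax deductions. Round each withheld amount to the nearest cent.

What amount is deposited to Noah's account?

FSA contribution: $309.29
Taxable wages = $6056.83 − $309.29 = $5747.54
City income tax: $5747.54 × 0.02 = $114.95
Medicare: $6056.83 × 0.01 = $60.57
State unemployment insurance (employee share): $6056.83 × 0.01 = $60.57
Paid family leave insurance: $6056.83 × 0.005 = $30.28
Medical insurance premium: $379.59
(Employer's $416.09 toward medical insurance premium is not withheld from the employee.)
Total deductions = $309.29 + $114.95 + $60.57 + $60.57 + $30.28 + $379.59 = $955.25
Net pay = $6056.83 − $955.25 = $5101.58

$5101.58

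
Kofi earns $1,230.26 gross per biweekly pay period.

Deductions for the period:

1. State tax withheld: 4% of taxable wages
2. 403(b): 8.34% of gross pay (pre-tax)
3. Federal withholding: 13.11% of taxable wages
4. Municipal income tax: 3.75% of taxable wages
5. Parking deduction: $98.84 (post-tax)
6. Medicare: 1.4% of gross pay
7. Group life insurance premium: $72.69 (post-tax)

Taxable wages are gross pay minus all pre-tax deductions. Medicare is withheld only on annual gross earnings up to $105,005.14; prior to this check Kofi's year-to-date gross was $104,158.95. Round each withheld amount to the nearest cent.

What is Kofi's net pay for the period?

$709.04

403(b): $1,230.26 × 0.0834 = $102.60
Taxable wages = $1,230.26 − $102.60 = $1,127.66
State tax withheld: $1,127.66 × 0.04 = $45.11
Municipal income tax: $1,127.66 × 0.0375 = $42.29
Federal withholding: $1,127.66 × 0.1311 = $147.84
Medicare: only $105,005.14 − $104,158.95 = $846.19 of this check is subject → $846.19 × 0.014 = $11.85
Parking deduction: $98.84
Group life insurance premium: $72.69
Total deductions = $102.60 + $45.11 + $42.29 + $147.84 + $11.85 + $98.84 + $72.69 = $521.22
Net pay = $1,230.26 − $521.22 = $709.04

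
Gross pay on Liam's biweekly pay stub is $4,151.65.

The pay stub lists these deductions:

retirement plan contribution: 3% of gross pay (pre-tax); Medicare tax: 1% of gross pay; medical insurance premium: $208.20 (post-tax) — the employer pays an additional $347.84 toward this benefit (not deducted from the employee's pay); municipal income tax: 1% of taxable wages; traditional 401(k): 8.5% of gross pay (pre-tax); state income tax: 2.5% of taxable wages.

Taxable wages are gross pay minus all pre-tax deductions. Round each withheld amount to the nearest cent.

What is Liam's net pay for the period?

$3,295.89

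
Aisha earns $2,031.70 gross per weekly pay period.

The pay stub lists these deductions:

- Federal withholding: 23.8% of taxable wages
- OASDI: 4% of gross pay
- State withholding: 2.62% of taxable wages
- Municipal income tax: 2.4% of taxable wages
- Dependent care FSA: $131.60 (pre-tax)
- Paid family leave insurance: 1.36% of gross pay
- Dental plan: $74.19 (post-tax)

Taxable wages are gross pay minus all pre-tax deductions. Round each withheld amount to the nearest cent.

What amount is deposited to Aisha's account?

$1,169.41

Dependent care FSA: $131.60
Taxable wages = $2,031.70 − $131.60 = $1,900.10
Federal withholding: $1,900.10 × 0.238 = $452.22
State withholding: $1,900.10 × 0.0262 = $49.78
Municipal income tax: $1,900.10 × 0.024 = $45.60
OASDI: $2,031.70 × 0.04 = $81.27
Paid family leave insurance: $2,031.70 × 0.0136 = $27.63
Dental plan: $74.19
Total deductions = $131.60 + $452.22 + $49.78 + $45.60 + $81.27 + $27.63 + $74.19 = $862.29
Net pay = $2,031.70 − $862.29 = $1,169.41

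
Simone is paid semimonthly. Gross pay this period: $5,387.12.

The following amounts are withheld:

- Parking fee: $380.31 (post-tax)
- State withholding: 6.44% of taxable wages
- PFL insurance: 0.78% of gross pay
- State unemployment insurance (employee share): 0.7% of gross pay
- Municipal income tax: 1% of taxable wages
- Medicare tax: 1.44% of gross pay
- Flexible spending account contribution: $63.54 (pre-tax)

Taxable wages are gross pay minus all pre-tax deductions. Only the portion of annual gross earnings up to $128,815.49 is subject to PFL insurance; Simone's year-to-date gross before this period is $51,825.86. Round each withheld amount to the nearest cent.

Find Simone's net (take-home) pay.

$4,389.89

Flexible spending account contribution: $63.54
Taxable wages = $5,387.12 − $63.54 = $5,323.58
Municipal income tax: $5,323.58 × 0.01 = $53.24
State withholding: $5,323.58 × 0.0644 = $342.84
Medicare tax: $5,387.12 × 0.0144 = $77.57
State unemployment insurance (employee share): $5,387.12 × 0.007 = $37.71
PFL insurance: cap not yet reached, full $5,387.12 is subject → $5,387.12 × 0.0078 = $42.02
Parking fee: $380.31
Total deductions = $63.54 + $53.24 + $342.84 + $77.57 + $37.71 + $42.02 + $380.31 = $997.23
Net pay = $5,387.12 − $997.23 = $4,389.89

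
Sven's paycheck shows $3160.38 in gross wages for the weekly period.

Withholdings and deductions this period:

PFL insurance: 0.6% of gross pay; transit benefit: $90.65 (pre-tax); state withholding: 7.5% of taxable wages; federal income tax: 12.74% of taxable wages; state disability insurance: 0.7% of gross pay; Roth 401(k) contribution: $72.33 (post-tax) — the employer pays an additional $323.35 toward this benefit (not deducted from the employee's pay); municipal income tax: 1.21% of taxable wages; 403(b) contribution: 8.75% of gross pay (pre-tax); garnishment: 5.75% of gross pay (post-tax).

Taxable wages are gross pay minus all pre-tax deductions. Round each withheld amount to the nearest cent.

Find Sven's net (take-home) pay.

403(b) contribution: $3160.38 × 0.0875 = $276.53
Transit benefit: $90.65
Pre-tax total = $276.53 + $90.65 = $367.18
Taxable wages = $3160.38 − $367.18 = $2793.20
State withholding: $2793.20 × 0.075 = $209.49
Municipal income tax: $2793.20 × 0.0121 = $33.80
Federal income tax: $2793.20 × 0.1274 = $355.85
PFL insurance: $3160.38 × 0.006 = $18.96
State disability insurance: $3160.38 × 0.007 = $22.12
Garnishment: $3160.38 × 0.0575 = $181.72
Roth 401(k) contribution: $72.33
(Employer's $323.35 toward Roth 401(k) contribution is not withheld from the employee.)
Total deductions = $276.53 + $90.65 + $209.49 + $33.80 + $355.85 + $18.96 + $22.12 + $181.72 + $72.33 = $1261.45
Net pay = $3160.38 − $1261.45 = $1898.93

$1898.93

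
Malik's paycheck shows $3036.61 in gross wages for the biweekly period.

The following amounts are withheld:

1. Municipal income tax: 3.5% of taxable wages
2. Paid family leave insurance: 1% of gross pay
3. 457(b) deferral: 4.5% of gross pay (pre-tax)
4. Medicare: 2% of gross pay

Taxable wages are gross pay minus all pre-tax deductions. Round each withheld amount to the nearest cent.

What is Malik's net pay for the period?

$2707.36

457(b) deferral: $3036.61 × 0.045 = $136.65
Taxable wages = $3036.61 − $136.65 = $2899.96
Municipal income tax: $2899.96 × 0.035 = $101.50
Medicare: $3036.61 × 0.02 = $60.73
Paid family leave insurance: $3036.61 × 0.01 = $30.37
Total deductions = $136.65 + $101.50 + $60.73 + $30.37 = $329.25
Net pay = $3036.61 − $329.25 = $2707.36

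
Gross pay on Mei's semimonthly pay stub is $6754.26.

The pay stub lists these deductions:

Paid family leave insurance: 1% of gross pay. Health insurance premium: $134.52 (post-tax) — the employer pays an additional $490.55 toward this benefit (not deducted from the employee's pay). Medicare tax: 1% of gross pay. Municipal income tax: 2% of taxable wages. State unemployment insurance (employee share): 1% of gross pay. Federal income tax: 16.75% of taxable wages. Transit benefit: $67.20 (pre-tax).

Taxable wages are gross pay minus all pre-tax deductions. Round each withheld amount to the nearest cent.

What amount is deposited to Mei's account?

Transit benefit: $67.20
Taxable wages = $6754.26 − $67.20 = $6687.06
Municipal income tax: $6687.06 × 0.02 = $133.74
Federal income tax: $6687.06 × 0.1675 = $1120.08
Medicare tax: $6754.26 × 0.01 = $67.54
State unemployment insurance (employee share): $6754.26 × 0.01 = $67.54
Paid family leave insurance: $6754.26 × 0.01 = $67.54
Health insurance premium: $134.52
(Employer's $490.55 toward health insurance premium is not withheld from the employee.)
Total deductions = $67.20 + $133.74 + $1120.08 + $67.54 + $67.54 + $67.54 + $134.52 = $1658.16
Net pay = $6754.26 − $1658.16 = $5096.10

$5096.10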